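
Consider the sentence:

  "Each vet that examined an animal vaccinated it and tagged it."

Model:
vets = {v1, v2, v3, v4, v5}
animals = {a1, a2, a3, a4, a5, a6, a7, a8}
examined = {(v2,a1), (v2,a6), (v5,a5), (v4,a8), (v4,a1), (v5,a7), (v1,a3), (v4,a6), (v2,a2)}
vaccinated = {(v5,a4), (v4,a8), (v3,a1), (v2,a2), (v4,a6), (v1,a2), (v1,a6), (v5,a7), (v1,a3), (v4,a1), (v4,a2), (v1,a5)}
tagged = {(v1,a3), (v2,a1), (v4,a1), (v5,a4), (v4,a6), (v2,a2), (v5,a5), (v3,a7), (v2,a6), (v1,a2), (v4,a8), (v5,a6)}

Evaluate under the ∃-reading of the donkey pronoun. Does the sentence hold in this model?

False

"it" takes "an animal" as antecedent — a donkey pronoun bound across the clause boundary.
Weak reading: every vet v with some examined-animal has at least one examined-animal a such that vaccinated(v,a) ∧ tagged(v,a).
Per vet: v1:✓  v2:✓  v4:✓  v5:✗
v5 has no witness among its examined-animals.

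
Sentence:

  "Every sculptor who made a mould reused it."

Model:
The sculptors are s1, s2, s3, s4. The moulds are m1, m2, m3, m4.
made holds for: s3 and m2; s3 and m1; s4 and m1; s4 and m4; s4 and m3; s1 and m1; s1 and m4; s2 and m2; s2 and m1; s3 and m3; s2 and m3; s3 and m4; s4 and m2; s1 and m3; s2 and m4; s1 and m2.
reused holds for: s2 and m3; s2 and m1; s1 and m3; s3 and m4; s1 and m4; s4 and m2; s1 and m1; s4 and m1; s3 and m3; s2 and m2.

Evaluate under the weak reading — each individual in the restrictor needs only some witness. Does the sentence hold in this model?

True

"it" takes "a mould" as antecedent — a donkey pronoun bound across the clause boundary.
Weak reading: every sculptor s with some made-mould has at least one made-mould m such that reused(s,m).
Per sculptor: s1:✓  s2:✓  s3:✓  s4:✓
Every sculptor in the restrictor has a witness.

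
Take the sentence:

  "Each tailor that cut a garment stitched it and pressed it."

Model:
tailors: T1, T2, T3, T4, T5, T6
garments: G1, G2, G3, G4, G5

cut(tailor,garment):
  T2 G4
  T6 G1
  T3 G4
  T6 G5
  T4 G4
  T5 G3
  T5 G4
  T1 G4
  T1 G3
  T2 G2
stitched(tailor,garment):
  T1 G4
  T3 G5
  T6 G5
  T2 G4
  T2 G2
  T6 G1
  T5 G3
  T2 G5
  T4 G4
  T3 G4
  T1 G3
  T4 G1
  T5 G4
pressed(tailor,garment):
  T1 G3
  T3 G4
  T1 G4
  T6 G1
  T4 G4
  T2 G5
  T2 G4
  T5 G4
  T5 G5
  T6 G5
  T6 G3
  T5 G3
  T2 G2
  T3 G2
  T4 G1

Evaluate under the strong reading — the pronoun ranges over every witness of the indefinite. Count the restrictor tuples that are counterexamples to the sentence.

"it" takes "a garment" as antecedent — a donkey pronoun bound across the clause boundary.
Strong reading: for every (t,g) with cut(t,g), stitched(t,g) ∧ pressed(t,g).
Restrictor pairs: (T1,G3) ✓  (T1,G4) ✓  (T2,G2) ✓  (T2,G4) ✓  (T3,G4) ✓  (T4,G4) ✓  (T5,G3) ✓  (T5,G4) ✓  (T6,G1) ✓  (T6,G5) ✓
Counterexamples (restrictor pairs failing the scope): 0.

0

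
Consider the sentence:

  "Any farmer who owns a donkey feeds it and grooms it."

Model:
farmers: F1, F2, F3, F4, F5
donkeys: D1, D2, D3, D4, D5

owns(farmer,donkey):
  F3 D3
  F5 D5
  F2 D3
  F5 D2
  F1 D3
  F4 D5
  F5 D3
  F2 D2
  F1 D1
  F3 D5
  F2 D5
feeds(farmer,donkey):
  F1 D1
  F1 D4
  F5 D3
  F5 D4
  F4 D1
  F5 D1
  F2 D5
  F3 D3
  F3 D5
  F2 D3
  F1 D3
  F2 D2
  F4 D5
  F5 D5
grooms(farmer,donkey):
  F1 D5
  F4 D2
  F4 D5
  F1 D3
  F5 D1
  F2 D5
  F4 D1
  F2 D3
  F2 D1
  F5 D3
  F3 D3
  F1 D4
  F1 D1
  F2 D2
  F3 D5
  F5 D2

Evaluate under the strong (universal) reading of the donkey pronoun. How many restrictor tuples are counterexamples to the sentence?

2

"it" takes "a donkey" as antecedent — a donkey pronoun bound across the clause boundary.
Strong reading: for every (f,d) with owns(f,d), feeds(f,d) ∧ grooms(f,d).
Restrictor pairs: (F1,D1) ✓  (F1,D3) ✓  (F2,D2) ✓  (F2,D3) ✓  (F2,D5) ✓  (F3,D3) ✓  (F3,D5) ✓  (F4,D5) ✓  (F5,D2) ✗  (F5,D3) ✓  (F5,D5) ✗
Counterexamples (restrictor pairs failing the scope): 2.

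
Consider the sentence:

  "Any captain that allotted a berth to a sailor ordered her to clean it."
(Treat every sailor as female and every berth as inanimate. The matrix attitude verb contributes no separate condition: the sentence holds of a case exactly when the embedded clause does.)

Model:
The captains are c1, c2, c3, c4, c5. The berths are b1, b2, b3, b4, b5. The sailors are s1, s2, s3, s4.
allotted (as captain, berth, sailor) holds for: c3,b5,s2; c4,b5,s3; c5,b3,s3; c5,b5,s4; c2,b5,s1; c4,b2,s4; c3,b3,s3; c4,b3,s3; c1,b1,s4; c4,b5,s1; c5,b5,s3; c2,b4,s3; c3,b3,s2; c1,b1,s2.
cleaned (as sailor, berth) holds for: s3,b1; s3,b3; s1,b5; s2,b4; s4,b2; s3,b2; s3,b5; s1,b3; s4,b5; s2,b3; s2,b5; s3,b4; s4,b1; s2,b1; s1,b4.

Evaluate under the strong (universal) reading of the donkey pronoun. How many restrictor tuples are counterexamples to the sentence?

0

"her" takes "a sailor" as antecedent and "it" takes "a berth"; both are donkey pronouns co-varying with the restrictor.
Strong reading: for every (c,b,s) with allotted(c,b,s), cleaned(s,b).
Restrictor triples: (c1,b1,s2)→cleaned(s2,b1) ✓  (c1,b1,s4)→cleaned(s4,b1) ✓  (c2,b4,s3)→cleaned(s3,b4) ✓  (c2,b5,s1)→cleaned(s1,b5) ✓  (c3,b3,s2)→cleaned(s2,b3) ✓  (c3,b3,s3)→cleaned(s3,b3) ✓  (c3,b5,s2)→cleaned(s2,b5) ✓  (c4,b2,s4)→cleaned(s4,b2) ✓  (c4,b3,s3)→cleaned(s3,b3) ✓  (c4,b5,s1)→cleaned(s1,b5) ✓  (c4,b5,s3)→cleaned(s3,b5) ✓  (c5,b3,s3)→cleaned(s3,b3) ✓  (c5,b5,s3)→cleaned(s3,b5) ✓  (c5,b5,s4)→cleaned(s4,b5) ✓
Counterexamples (restrictor triples failing the scope): 0.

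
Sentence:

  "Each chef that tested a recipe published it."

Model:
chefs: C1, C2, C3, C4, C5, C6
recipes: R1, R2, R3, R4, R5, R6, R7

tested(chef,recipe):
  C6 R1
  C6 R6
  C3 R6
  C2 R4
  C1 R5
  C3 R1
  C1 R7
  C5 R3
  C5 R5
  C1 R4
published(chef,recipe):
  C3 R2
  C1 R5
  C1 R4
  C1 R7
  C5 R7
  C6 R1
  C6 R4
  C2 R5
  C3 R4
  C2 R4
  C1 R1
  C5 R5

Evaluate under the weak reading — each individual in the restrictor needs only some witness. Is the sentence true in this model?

"it" takes "a recipe" as antecedent — a donkey pronoun bound across the clause boundary.
Weak reading: every chef c with some tested-recipe has at least one tested-recipe r such that published(c,r).
Per chef: C1:✓  C2:✓  C3:✗  C5:✓  C6:✓
C3 has no witness among its tested-recipes.

False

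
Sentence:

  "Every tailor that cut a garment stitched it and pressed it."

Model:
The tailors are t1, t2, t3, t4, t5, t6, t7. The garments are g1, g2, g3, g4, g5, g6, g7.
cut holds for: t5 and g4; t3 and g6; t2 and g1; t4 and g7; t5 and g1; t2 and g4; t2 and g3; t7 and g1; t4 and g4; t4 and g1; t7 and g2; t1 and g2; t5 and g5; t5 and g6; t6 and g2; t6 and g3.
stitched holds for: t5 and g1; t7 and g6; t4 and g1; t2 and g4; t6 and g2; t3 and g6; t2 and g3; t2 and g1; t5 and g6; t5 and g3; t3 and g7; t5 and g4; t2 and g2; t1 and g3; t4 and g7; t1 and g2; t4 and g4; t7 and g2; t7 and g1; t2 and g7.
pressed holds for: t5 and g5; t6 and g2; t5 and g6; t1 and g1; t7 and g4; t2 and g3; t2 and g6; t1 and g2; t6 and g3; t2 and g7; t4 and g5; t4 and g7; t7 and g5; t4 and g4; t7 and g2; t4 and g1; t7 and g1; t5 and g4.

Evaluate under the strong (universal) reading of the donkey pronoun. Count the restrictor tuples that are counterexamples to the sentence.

"it" takes "a garment" as antecedent — a donkey pronoun bound across the clause boundary.
Strong reading: for every (t,g) with cut(t,g), stitched(t,g) ∧ pressed(t,g).
Restrictor pairs: (t1,g2) ✓  (t2,g1) ✗  (t2,g3) ✓  (t2,g4) ✗  (t3,g6) ✗  (t4,g1) ✓  (t4,g4) ✓  (t4,g7) ✓  (t5,g1) ✗  (t5,g4) ✓  (t5,g5) ✗  (t5,g6) ✓  (t6,g2) ✓  (t6,g3) ✗  (t7,g1) ✓  (t7,g2) ✓
Counterexamples (restrictor pairs failing the scope): 6.

6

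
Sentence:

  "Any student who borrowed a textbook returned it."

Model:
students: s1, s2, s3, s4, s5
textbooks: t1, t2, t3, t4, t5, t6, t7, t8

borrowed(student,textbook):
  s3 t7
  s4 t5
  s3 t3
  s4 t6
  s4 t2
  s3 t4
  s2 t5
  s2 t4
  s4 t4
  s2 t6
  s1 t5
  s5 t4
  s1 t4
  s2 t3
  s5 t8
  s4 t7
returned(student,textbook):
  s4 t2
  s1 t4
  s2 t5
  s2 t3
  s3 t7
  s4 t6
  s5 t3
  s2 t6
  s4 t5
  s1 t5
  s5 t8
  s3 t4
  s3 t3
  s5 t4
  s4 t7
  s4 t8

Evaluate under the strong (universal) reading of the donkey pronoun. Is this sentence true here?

False

"it" takes "a textbook" as antecedent — a donkey pronoun bound across the clause boundary.
Strong reading: for every (s,t) with borrowed(s,t), returned(s,t).
Restrictor pairs: (s1,t4) ✓  (s1,t5) ✓  (s2,t3) ✓  (s2,t4) ✗  (s2,t5) ✓  (s2,t6) ✓  (s3,t3) ✓  (s3,t4) ✓  (s3,t7) ✓  (s4,t2) ✓  (s4,t4) ✗  (s4,t5) ✓  (s4,t6) ✓  (s4,t7) ✓  (s5,t4) ✓  (s5,t8) ✓
Counterexample: (s2,t4) is in borrowed but fails the scope.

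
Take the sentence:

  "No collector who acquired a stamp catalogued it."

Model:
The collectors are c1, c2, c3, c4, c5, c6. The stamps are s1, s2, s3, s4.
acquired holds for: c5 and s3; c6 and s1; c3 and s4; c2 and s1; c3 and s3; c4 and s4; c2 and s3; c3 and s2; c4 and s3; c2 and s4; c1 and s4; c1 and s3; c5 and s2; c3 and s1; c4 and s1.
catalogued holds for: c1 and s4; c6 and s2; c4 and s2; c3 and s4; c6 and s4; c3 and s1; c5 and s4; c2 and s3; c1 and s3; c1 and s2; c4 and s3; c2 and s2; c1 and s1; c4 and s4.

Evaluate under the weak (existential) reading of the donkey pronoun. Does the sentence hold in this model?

"it" takes "a stamp" as antecedent — a donkey pronoun bound across the clause boundary.
Truth condition: for no (c,s) with acquired(c,s) does catalogued(c,s) hold.
Restrictor pairs — does the scope hold? (c1,s3):holds  (c1,s4):holds  (c2,s1):fails  (c2,s3):holds  (c2,s4):fails  (c3,s1):holds  (c3,s2):fails  (c3,s3):fails  (c3,s4):holds  (c4,s1):fails  (c4,s3):holds  (c4,s4):holds  (c5,s2):fails  (c5,s3):fails  (c6,s1):fails
Scope holds for 7 pair(s), so the sentence is false.

False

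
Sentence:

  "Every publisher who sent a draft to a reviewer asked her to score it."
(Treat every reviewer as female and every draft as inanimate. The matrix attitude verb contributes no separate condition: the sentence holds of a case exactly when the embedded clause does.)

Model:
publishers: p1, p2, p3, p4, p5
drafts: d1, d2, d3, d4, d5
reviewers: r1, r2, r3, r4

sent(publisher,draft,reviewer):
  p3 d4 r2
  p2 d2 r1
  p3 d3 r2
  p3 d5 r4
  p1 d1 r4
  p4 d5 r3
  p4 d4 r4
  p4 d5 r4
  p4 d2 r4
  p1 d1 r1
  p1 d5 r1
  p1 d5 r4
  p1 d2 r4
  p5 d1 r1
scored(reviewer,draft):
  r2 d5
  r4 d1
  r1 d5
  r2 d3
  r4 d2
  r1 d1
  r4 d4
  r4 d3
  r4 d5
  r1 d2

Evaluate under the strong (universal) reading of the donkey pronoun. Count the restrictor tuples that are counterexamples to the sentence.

2

"her" takes "a reviewer" as antecedent and "it" takes "a draft"; both are donkey pronouns co-varying with the restrictor.
Strong reading: for every (p,d,r) with sent(p,d,r), scored(r,d).
Restrictor triples: (p1,d1,r1)→scored(r1,d1) ✓  (p1,d1,r4)→scored(r4,d1) ✓  (p1,d2,r4)→scored(r4,d2) ✓  (p1,d5,r1)→scored(r1,d5) ✓  (p1,d5,r4)→scored(r4,d5) ✓  (p2,d2,r1)→scored(r1,d2) ✓  (p3,d3,r2)→scored(r2,d3) ✓  (p3,d4,r2)→scored(r2,d4) ✗  (p3,d5,r4)→scored(r4,d5) ✓  (p4,d2,r4)→scored(r4,d2) ✓  (p4,d4,r4)→scored(r4,d4) ✓  (p4,d5,r3)→scored(r3,d5) ✗  (p4,d5,r4)→scored(r4,d5) ✓  (p5,d1,r1)→scored(r1,d1) ✓
Counterexamples (restrictor triples failing the scope): 2.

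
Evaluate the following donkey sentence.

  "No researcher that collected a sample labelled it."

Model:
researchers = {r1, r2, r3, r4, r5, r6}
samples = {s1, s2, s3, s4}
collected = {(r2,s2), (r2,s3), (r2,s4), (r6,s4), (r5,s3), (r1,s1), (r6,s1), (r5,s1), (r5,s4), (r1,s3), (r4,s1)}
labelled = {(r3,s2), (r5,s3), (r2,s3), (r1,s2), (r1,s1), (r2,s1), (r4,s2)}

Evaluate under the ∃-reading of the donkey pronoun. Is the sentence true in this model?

"it" takes "a sample" as antecedent — a donkey pronoun bound across the clause boundary.
Truth condition: for no (r,s) with collected(r,s) does labelled(r,s) hold.
Restrictor pairs — does the scope hold? (r1,s1):holds  (r1,s3):fails  (r2,s2):fails  (r2,s3):holds  (r2,s4):fails  (r4,s1):fails  (r5,s1):fails  (r5,s3):holds  (r5,s4):fails  (r6,s1):fails  (r6,s4):fails
Scope holds for 3 pair(s), so the sentence is false.

False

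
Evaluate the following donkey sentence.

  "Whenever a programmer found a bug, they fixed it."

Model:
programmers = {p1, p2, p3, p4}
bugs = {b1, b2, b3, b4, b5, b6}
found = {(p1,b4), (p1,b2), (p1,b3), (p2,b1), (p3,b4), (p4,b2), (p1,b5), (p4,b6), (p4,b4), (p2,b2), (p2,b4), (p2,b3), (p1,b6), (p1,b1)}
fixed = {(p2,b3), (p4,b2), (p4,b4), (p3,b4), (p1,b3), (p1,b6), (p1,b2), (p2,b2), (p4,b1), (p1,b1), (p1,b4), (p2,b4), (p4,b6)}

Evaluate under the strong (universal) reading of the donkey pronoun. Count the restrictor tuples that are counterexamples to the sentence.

2

"it" takes "a bug" as antecedent — a donkey pronoun bound across the clause boundary.
Strong reading: for every (p,b) with found(p,b), fixed(p,b).
Restrictor pairs: (p1,b1) ✓  (p1,b2) ✓  (p1,b3) ✓  (p1,b4) ✓  (p1,b5) ✗  (p1,b6) ✓  (p2,b1) ✗  (p2,b2) ✓  (p2,b3) ✓  (p2,b4) ✓  (p3,b4) ✓  (p4,b2) ✓  (p4,b4) ✓  (p4,b6) ✓
Counterexamples (restrictor pairs failing the scope): 2.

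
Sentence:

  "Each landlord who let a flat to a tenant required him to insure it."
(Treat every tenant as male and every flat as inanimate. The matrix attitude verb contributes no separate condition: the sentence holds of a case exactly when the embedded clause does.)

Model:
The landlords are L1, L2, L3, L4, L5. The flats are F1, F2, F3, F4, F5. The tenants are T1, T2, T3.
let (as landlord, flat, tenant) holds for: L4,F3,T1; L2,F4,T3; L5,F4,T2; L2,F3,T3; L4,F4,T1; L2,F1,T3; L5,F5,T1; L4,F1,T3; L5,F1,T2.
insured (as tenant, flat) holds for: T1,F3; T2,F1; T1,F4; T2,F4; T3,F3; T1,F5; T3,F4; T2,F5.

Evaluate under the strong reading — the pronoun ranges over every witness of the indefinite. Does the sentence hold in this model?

"him" takes "a tenant" as antecedent and "it" takes "a flat"; both are donkey pronouns co-varying with the restrictor.
Strong reading: for every (l,f,t) with let(l,f,t), insured(t,f).
Restrictor triples: (L2,F1,T3)→insured(T3,F1) ✗  (L2,F3,T3)→insured(T3,F3) ✓  (L2,F4,T3)→insured(T3,F4) ✓  (L4,F1,T3)→insured(T3,F1) ✗  (L4,F3,T1)→insured(T1,F3) ✓  (L4,F4,T1)→insured(T1,F4) ✓  (L5,F1,T2)→insured(T2,F1) ✓  (L5,F4,T2)→insured(T2,F4) ✓  (L5,F5,T1)→insured(T1,F5) ✓
Counterexample: (L2,F1,T3) — insured(T3,F1) does not hold.

False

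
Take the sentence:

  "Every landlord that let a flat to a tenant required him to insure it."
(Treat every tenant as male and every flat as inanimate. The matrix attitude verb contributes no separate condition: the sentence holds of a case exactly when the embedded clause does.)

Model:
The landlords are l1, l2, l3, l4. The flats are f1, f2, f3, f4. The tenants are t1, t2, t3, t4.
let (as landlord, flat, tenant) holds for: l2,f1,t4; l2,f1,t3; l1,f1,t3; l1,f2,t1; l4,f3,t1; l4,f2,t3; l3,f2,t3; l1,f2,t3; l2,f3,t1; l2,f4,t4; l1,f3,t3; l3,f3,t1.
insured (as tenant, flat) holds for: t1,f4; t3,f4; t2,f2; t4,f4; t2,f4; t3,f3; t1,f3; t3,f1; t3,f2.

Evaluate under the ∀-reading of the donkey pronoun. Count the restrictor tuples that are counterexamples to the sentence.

2

"him" takes "a tenant" as antecedent and "it" takes "a flat"; both are donkey pronouns co-varying with the restrictor.
Strong reading: for every (l,f,t) with let(l,f,t), insured(t,f).
Restrictor triples: (l1,f1,t3)→insured(t3,f1) ✓  (l1,f2,t1)→insured(t1,f2) ✗  (l1,f2,t3)→insured(t3,f2) ✓  (l1,f3,t3)→insured(t3,f3) ✓  (l2,f1,t3)→insured(t3,f1) ✓  (l2,f1,t4)→insured(t4,f1) ✗  (l2,f3,t1)→insured(t1,f3) ✓  (l2,f4,t4)→insured(t4,f4) ✓  (l3,f2,t3)→insured(t3,f2) ✓  (l3,f3,t1)→insured(t1,f3) ✓  (l4,f2,t3)→insured(t3,f2) ✓  (l4,f3,t1)→insured(t1,f3) ✓
Counterexamples (restrictor triples failing the scope): 2.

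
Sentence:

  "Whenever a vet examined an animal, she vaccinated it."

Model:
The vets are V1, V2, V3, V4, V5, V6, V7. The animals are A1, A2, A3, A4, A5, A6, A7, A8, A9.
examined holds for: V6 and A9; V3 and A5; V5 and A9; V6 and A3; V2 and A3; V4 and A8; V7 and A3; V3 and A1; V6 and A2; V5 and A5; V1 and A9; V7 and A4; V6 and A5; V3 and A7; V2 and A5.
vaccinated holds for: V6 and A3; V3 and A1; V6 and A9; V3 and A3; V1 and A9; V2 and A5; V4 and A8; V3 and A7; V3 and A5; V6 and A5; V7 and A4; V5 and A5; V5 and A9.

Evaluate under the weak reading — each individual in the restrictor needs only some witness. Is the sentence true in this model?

"it" takes "an animal" as antecedent — a donkey pronoun bound across the clause boundary.
Weak reading: every vet v with some examined-animal has at least one examined-animal a such that vaccinated(v,a).
Per vet: V1:✓  V2:✓  V3:✓  V4:✓  V5:✓  V6:✓  V7:✓
Every vet in the restrictor has a witness.

True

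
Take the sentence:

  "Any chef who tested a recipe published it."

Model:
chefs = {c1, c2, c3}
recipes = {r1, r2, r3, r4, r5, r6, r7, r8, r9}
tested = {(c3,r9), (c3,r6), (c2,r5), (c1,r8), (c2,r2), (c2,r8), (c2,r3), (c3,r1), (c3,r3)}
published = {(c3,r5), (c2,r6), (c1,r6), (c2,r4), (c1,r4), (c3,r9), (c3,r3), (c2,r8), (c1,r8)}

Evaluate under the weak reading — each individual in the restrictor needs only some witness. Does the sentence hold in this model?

True

"it" takes "a recipe" as antecedent — a donkey pronoun bound across the clause boundary.
Weak reading: every chef c with some tested-recipe has at least one tested-recipe r such that published(c,r).
Per chef: c1:✓  c2:✓  c3:✓
Every chef in the restrictor has a witness.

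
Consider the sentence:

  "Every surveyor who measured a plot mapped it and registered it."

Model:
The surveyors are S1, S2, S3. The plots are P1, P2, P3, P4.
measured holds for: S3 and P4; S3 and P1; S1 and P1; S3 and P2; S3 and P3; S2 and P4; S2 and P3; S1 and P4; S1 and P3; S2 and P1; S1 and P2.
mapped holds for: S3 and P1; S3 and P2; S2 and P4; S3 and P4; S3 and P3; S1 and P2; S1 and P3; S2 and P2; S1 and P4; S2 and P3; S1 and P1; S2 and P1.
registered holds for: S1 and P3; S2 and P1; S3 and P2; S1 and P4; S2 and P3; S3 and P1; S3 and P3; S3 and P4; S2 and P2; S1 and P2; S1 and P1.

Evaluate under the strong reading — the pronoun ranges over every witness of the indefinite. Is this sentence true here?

False

"it" takes "a plot" as antecedent — a donkey pronoun bound across the clause boundary.
Strong reading: for every (s,p) with measured(s,p), mapped(s,p) ∧ registered(s,p).
Restrictor pairs: (S1,P1) ✓  (S1,P2) ✓  (S1,P3) ✓  (S1,P4) ✓  (S2,P1) ✓  (S2,P3) ✓  (S2,P4) ✗  (S3,P1) ✓  (S3,P2) ✓  (S3,P3) ✓  (S3,P4) ✓
Counterexample: (S2,P4) is in measured but fails the scope.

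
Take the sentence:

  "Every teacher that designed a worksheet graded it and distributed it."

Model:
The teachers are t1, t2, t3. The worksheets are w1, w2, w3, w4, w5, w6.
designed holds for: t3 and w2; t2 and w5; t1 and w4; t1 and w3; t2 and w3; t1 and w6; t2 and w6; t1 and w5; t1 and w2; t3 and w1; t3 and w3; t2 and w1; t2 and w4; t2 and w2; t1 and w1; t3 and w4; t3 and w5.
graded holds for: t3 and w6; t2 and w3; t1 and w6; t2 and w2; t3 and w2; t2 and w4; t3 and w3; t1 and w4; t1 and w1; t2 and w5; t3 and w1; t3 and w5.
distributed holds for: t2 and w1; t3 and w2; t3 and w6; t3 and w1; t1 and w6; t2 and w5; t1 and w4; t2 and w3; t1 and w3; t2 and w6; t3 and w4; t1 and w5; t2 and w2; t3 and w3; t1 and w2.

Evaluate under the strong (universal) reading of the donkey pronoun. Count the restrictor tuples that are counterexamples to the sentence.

"it" takes "a worksheet" as antecedent — a donkey pronoun bound across the clause boundary.
Strong reading: for every (t,w) with designed(t,w), graded(t,w) ∧ distributed(t,w).
Restrictor pairs: (t1,w1) ✗  (t1,w2) ✗  (t1,w3) ✗  (t1,w4) ✓  (t1,w5) ✗  (t1,w6) ✓  (t2,w1) ✗  (t2,w2) ✓  (t2,w3) ✓  (t2,w4) ✗  (t2,w5) ✓  (t2,w6) ✗  (t3,w1) ✓  (t3,w2) ✓  (t3,w3) ✓  (t3,w4) ✗  (t3,w5) ✗
Counterexamples (restrictor pairs failing the scope): 9.

9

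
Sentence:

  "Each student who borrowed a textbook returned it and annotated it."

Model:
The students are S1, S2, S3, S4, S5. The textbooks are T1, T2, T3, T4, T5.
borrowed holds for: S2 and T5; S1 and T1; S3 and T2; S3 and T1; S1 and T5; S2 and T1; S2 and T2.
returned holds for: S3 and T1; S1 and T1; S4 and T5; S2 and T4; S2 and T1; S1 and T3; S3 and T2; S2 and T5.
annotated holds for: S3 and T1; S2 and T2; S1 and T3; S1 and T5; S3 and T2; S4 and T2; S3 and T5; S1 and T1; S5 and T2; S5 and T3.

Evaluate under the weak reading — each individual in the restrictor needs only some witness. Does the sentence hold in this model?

"it" takes "a textbook" as antecedent — a donkey pronoun bound across the clause boundary.
Weak reading: every student s with some borrowed-textbook has at least one borrowed-textbook t such that returned(s,t) ∧ annotated(s,t).
Per student: S1:✓  S2:✗  S3:✓
S2 has no witness among its borrowed-textbooks.

False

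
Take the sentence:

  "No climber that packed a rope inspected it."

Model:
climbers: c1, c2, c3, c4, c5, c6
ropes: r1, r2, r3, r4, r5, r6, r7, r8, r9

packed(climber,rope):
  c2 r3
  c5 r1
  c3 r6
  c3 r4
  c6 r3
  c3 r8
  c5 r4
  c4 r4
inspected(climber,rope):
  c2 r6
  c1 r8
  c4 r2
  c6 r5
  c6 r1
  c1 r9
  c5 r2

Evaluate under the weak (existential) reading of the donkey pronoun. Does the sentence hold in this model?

"it" takes "a rope" as antecedent — a donkey pronoun bound across the clause boundary.
Truth condition: for no (c,r) with packed(c,r) does inspected(c,r) hold.
Restrictor pairs — does the scope hold? (c2,r3):fails  (c3,r4):fails  (c3,r6):fails  (c3,r8):fails  (c4,r4):fails  (c5,r1):fails  (c5,r4):fails  (c6,r3):fails
Scope holds for no restrictor pair, so the sentence is true.

True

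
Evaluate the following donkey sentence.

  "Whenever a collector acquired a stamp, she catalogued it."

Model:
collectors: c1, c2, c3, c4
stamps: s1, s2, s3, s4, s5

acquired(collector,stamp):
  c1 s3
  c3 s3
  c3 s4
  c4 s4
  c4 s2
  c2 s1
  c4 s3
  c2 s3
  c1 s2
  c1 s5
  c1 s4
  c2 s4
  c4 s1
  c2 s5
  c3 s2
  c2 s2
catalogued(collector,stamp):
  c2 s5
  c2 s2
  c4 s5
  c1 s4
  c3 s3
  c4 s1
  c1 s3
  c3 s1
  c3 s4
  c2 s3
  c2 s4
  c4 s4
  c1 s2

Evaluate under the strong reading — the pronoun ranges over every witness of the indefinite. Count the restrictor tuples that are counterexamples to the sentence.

"it" takes "a stamp" as antecedent — a donkey pronoun bound across the clause boundary.
Strong reading: for every (c,s) with acquired(c,s), catalogued(c,s).
Restrictor pairs: (c1,s2) ✓  (c1,s3) ✓  (c1,s4) ✓  (c1,s5) ✗  (c2,s1) ✗  (c2,s2) ✓  (c2,s3) ✓  (c2,s4) ✓  (c2,s5) ✓  (c3,s2) ✗  (c3,s3) ✓  (c3,s4) ✓  (c4,s1) ✓  (c4,s2) ✗  (c4,s3) ✗  (c4,s4) ✓
Counterexamples (restrictor pairs failing the scope): 5.

5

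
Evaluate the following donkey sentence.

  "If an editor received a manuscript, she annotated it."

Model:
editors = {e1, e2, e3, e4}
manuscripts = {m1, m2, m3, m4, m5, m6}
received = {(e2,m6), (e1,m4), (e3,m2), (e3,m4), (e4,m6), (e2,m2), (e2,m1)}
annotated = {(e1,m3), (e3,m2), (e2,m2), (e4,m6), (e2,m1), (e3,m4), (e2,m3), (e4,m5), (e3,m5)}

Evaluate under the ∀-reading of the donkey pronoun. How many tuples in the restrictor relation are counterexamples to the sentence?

"it" takes "a manuscript" as antecedent — a donkey pronoun bound across the clause boundary.
Strong reading: for every (e,m) with received(e,m), annotated(e,m).
Restrictor pairs: (e1,m4) ✗  (e2,m1) ✓  (e2,m2) ✓  (e2,m6) ✗  (e3,m2) ✓  (e3,m4) ✓  (e4,m6) ✓
Counterexamples (restrictor pairs failing the scope): 2.

2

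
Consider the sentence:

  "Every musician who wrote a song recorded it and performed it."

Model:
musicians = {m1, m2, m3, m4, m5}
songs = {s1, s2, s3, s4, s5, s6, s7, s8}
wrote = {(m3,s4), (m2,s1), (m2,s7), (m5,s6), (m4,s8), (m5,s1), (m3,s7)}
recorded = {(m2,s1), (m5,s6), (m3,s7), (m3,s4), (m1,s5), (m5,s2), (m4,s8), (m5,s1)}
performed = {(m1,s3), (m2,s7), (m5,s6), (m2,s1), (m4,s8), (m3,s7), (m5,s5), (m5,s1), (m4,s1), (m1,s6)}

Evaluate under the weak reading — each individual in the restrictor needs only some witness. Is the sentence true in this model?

"it" takes "a song" as antecedent — a donkey pronoun bound across the clause boundary.
Weak reading: every musician m with some wrote-song has at least one wrote-song s such that recorded(m,s) ∧ performed(m,s).
Per musician: m2:✓  m3:✓  m4:✓  m5:✓
Every musician in the restrictor has a witness.

True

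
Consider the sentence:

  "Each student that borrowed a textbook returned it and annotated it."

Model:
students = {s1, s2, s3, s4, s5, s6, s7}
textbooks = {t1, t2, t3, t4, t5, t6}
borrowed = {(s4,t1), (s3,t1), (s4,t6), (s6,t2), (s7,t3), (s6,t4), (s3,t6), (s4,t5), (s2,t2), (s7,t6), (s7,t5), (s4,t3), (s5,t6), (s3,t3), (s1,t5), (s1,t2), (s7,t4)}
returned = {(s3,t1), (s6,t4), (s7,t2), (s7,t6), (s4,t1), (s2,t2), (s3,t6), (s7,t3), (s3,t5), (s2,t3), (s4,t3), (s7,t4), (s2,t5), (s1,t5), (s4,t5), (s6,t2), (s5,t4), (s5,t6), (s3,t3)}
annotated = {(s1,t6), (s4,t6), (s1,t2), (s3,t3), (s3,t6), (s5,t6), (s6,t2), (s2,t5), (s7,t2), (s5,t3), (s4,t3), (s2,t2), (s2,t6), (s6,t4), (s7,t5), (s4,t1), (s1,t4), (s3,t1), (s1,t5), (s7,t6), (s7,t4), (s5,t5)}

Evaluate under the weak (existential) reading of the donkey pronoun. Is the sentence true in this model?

True

"it" takes "a textbook" as antecedent — a donkey pronoun bound across the clause boundary.
Weak reading: every student s with some borrowed-textbook has at least one borrowed-textbook t such that returned(s,t) ∧ annotated(s,t).
Per student: s1:✓  s2:✓  s3:✓  s4:✓  s5:✓  s6:✓  s7:✓
Every student in the restrictor has a witness.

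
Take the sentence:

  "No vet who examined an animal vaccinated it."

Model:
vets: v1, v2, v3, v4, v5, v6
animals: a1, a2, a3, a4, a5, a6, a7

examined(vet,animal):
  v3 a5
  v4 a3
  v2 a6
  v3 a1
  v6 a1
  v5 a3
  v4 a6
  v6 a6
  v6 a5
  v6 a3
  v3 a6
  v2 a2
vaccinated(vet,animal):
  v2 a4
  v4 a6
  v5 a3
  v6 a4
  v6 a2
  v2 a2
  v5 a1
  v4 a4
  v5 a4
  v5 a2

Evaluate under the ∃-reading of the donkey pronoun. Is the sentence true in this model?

False

"it" takes "an animal" as antecedent — a donkey pronoun bound across the clause boundary.
Truth condition: for no (v,a) with examined(v,a) does vaccinated(v,a) hold.
Restrictor pairs — does the scope hold? (v2,a2):holds  (v2,a6):fails  (v3,a1):fails  (v3,a5):fails  (v3,a6):fails  (v4,a3):fails  (v4,a6):holds  (v5,a3):holds  (v6,a1):fails  (v6,a3):fails  (v6,a5):fails  (v6,a6):fails
Scope holds for 3 pair(s), so the sentence is false.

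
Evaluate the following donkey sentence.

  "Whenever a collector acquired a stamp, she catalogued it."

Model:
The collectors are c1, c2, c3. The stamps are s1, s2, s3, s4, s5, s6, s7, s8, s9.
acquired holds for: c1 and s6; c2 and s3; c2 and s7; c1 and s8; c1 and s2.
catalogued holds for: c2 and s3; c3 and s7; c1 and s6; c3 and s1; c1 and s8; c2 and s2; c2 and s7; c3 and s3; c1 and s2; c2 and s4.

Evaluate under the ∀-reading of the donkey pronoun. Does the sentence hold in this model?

True

"it" takes "a stamp" as antecedent — a donkey pronoun bound across the clause boundary.
Strong reading: for every (c,s) with acquired(c,s), catalogued(c,s).
Restrictor pairs: (c1,s2) ✓  (c1,s6) ✓  (c1,s8) ✓  (c2,s3) ✓  (c2,s7) ✓
Every restrictor pair satisfies the scope.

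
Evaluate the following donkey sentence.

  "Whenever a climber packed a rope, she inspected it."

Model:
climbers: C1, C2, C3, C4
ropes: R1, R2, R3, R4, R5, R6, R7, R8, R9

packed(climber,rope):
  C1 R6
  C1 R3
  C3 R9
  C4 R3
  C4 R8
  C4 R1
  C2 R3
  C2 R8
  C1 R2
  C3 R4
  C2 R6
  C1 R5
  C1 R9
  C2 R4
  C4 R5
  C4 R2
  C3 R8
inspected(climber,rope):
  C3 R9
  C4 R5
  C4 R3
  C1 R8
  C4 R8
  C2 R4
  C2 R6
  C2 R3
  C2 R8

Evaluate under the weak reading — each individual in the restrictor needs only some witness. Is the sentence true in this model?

"it" takes "a rope" as antecedent — a donkey pronoun bound across the clause boundary.
Weak reading: every climber c with some packed-rope has at least one packed-rope r such that inspected(c,r).
Per climber: C1:✗  C2:✓  C3:✓  C4:✓
C1 has no witness among its packed-ropes.

False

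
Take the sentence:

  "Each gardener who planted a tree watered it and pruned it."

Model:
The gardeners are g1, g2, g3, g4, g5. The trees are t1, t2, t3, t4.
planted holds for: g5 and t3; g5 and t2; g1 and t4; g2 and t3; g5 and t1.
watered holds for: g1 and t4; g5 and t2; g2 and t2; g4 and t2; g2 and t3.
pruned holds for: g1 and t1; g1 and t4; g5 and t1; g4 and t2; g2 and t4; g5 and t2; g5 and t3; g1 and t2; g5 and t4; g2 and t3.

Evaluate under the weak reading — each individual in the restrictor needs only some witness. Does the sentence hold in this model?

"it" takes "a tree" as antecedent — a donkey pronoun bound across the clause boundary.
Weak reading: every gardener g with some planted-tree has at least one planted-tree t such that watered(g,t) ∧ pruned(g,t).
Per gardener: g1:✓  g2:✓  g5:✓
Every gardener in the restrictor has a witness.

True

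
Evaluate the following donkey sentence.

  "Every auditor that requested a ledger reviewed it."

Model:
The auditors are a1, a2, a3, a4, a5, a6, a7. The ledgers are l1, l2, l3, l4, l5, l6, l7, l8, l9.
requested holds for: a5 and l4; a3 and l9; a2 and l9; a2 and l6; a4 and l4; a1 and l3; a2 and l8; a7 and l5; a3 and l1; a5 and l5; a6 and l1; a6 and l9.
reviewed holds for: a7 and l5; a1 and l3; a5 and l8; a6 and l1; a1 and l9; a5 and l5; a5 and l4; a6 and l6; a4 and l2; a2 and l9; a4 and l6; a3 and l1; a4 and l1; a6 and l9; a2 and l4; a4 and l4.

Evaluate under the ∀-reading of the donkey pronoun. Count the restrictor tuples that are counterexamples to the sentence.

"it" takes "a ledger" as antecedent — a donkey pronoun bound across the clause boundary.
Strong reading: for every (a,l) with requested(a,l), reviewed(a,l).
Restrictor pairs: (a1,l3) ✓  (a2,l6) ✗  (a2,l8) ✗  (a2,l9) ✓  (a3,l1) ✓  (a3,l9) ✗  (a4,l4) ✓  (a5,l4) ✓  (a5,l5) ✓  (a6,l1) ✓  (a6,l9) ✓  (a7,l5) ✓
Counterexamples (restrictor pairs failing the scope): 3.

3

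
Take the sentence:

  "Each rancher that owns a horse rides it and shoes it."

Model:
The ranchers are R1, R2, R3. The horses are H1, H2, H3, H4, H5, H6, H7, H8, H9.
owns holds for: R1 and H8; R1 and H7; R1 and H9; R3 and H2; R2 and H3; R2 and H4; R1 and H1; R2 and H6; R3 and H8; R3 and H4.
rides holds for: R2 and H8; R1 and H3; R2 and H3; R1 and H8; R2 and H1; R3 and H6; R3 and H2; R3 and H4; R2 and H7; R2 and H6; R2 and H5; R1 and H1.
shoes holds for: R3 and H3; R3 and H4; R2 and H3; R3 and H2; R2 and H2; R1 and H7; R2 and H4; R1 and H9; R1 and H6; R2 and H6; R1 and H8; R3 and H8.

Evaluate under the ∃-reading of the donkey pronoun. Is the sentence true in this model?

True

"it" takes "a horse" as antecedent — a donkey pronoun bound across the clause boundary.
Weak reading: every rancher r with some owns-horse has at least one owns-horse h such that rides(r,h) ∧ shoes(r,h).
Per rancher: R1:✓  R2:✓  R3:✓
Every rancher in the restrictor has a witness.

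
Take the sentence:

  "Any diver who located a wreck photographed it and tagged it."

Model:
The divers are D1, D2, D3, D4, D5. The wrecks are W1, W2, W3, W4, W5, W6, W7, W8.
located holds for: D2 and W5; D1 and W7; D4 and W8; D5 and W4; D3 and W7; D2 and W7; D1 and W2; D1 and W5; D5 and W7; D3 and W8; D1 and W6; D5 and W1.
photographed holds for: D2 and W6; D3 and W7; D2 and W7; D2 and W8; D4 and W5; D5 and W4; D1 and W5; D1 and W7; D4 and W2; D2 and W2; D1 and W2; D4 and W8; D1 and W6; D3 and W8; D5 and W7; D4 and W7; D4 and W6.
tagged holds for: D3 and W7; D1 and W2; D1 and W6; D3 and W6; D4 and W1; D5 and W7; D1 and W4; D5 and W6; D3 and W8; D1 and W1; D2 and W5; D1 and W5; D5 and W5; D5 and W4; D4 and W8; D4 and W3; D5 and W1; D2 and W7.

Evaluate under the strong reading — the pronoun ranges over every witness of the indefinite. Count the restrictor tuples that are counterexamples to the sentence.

3

"it" takes "a wreck" as antecedent — a donkey pronoun bound across the clause boundary.
Strong reading: for every (d,w) with located(d,w), photographed(d,w) ∧ tagged(d,w).
Restrictor pairs: (D1,W2) ✓  (D1,W5) ✓  (D1,W6) ✓  (D1,W7) ✗  (D2,W5) ✗  (D2,W7) ✓  (D3,W7) ✓  (D3,W8) ✓  (D4,W8) ✓  (D5,W1) ✗  (D5,W4) ✓  (D5,W7) ✓
Counterexamples (restrictor pairs failing the scope): 3.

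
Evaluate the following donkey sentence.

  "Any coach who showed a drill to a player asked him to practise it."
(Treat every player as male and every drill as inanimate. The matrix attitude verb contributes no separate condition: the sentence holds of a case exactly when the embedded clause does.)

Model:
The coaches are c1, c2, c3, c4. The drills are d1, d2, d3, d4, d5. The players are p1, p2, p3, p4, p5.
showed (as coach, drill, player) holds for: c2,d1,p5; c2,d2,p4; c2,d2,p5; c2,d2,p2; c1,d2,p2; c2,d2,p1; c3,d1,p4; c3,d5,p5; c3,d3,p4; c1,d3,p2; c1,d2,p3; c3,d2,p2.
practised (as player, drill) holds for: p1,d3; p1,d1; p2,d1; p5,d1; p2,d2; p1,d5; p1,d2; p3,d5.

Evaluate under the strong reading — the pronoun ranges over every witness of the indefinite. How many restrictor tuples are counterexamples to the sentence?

"him" takes "a player" as antecedent and "it" takes "a drill"; both are donkey pronouns co-varying with the restrictor.
Strong reading: for every (c,d,p) with showed(c,d,p), practised(p,d).
Restrictor triples: (c1,d2,p2)→practised(p2,d2) ✓  (c1,d2,p3)→practised(p3,d2) ✗  (c1,d3,p2)→practised(p2,d3) ✗  (c2,d1,p5)→practised(p5,d1) ✓  (c2,d2,p1)→practised(p1,d2) ✓  (c2,d2,p2)→practised(p2,d2) ✓  (c2,d2,p4)→practised(p4,d2) ✗  (c2,d2,p5)→practised(p5,d2) ✗  (c3,d1,p4)→practised(p4,d1) ✗  (c3,d2,p2)→practised(p2,d2) ✓  (c3,d3,p4)→practised(p4,d3) ✗  (c3,d5,p5)→practised(p5,d5) ✗
Counterexamples (restrictor triples failing the scope): 7.

7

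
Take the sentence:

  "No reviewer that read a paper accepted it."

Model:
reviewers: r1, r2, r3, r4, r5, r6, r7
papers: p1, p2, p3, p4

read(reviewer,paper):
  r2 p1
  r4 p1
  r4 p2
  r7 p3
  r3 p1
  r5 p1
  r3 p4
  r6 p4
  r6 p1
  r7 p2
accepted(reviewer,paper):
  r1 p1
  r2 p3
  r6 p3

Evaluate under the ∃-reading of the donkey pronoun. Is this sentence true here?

True

"it" takes "a paper" as antecedent — a donkey pronoun bound across the clause boundary.
Truth condition: for no (r,p) with read(r,p) does accepted(r,p) hold.
Restrictor pairs — does the scope hold? (r2,p1):fails  (r3,p1):fails  (r3,p4):fails  (r4,p1):fails  (r4,p2):fails  (r5,p1):fails  (r6,p1):fails  (r6,p4):fails  (r7,p2):fails  (r7,p3):fails
Scope holds for no restrictor pair, so the sentence is true.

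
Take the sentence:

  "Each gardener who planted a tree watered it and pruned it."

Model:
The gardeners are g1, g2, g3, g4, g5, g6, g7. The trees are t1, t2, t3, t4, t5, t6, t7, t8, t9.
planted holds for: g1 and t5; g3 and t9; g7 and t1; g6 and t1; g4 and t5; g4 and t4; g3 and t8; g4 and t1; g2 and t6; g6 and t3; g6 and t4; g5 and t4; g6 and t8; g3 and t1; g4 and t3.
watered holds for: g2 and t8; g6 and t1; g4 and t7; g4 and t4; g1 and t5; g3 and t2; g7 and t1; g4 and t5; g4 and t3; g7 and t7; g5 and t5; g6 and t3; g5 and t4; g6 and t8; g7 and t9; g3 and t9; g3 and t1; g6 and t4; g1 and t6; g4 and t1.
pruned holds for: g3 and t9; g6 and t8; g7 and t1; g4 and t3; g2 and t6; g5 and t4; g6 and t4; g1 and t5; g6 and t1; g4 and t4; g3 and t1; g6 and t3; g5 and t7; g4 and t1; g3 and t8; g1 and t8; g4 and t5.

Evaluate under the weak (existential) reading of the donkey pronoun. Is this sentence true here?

"it" takes "a tree" as antecedent — a donkey pronoun bound across the clause boundary.
Weak reading: every gardener g with some planted-tree has at least one planted-tree t such that watered(g,t) ∧ pruned(g,t).
Per gardener: g1:✓  g2:✗  g3:✓  g4:✓  g5:✓  g6:✓  g7:✓
g2 has no witness among its planted-trees.

False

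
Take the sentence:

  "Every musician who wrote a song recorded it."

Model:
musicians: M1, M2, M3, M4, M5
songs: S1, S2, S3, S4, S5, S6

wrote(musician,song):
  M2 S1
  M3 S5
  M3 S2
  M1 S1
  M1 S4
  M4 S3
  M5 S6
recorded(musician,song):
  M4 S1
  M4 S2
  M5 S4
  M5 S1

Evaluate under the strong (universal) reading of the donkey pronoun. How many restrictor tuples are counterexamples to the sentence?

"it" takes "a song" as antecedent — a donkey pronoun bound across the clause boundary.
Strong reading: for every (m,s) with wrote(m,s), recorded(m,s).
Restrictor pairs: (M1,S1) ✗  (M1,S4) ✗  (M2,S1) ✗  (M3,S2) ✗  (M3,S5) ✗  (M4,S3) ✗  (M5,S6) ✗
Counterexamples (restrictor pairs failing the scope): 7.

7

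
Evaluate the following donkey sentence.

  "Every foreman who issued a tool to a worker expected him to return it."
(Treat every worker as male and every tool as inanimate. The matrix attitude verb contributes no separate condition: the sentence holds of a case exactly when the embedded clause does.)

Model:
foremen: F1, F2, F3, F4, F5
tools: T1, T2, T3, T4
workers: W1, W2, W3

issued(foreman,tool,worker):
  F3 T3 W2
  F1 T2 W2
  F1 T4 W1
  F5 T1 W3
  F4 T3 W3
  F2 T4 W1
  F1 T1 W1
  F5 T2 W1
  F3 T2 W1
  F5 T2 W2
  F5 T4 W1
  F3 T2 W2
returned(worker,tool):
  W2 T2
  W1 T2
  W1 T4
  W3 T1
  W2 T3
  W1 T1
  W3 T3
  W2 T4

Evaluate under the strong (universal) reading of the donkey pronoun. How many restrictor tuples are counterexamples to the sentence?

"him" takes "a worker" as antecedent and "it" takes "a tool"; both are donkey pronouns co-varying with the restrictor.
Strong reading: for every (f,t,w) with issued(f,t,w), returned(w,t).
Restrictor triples: (F1,T1,W1)→returned(W1,T1) ✓  (F1,T2,W2)→returned(W2,T2) ✓  (F1,T4,W1)→returned(W1,T4) ✓  (F2,T4,W1)→returned(W1,T4) ✓  (F3,T2,W1)→returned(W1,T2) ✓  (F3,T2,W2)→returned(W2,T2) ✓  (F3,T3,W2)→returned(W2,T3) ✓  (F4,T3,W3)→returned(W3,T3) ✓  (F5,T1,W3)→returned(W3,T1) ✓  (F5,T2,W1)→returned(W1,T2) ✓  (F5,T2,W2)→returned(W2,T2) ✓  (F5,T4,W1)→returned(W1,T4) ✓
Counterexamples (restrictor triples failing the scope): 0.

0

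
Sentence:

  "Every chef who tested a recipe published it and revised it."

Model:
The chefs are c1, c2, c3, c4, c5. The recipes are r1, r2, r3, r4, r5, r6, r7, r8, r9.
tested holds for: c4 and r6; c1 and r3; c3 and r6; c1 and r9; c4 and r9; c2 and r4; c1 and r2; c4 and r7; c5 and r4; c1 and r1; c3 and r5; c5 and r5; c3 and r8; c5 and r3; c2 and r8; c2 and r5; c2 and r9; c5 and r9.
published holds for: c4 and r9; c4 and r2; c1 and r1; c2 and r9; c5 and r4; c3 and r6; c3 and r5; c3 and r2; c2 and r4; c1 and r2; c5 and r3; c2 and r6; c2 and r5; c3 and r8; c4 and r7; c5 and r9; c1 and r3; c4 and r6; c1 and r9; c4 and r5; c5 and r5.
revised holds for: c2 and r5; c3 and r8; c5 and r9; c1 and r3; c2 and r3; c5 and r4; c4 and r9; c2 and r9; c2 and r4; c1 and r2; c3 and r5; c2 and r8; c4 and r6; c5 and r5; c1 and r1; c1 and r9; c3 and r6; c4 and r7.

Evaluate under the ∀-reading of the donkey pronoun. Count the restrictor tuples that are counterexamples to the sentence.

2

"it" takes "a recipe" as antecedent — a donkey pronoun bound across the clause boundary.
Strong reading: for every (c,r) with tested(c,r), published(c,r) ∧ revised(c,r).
Restrictor pairs: (c1,r1) ✓  (c1,r2) ✓  (c1,r3) ✓  (c1,r9) ✓  (c2,r4) ✓  (c2,r5) ✓  (c2,r8) ✗  (c2,r9) ✓  (c3,r5) ✓  (c3,r6) ✓  (c3,r8) ✓  (c4,r6) ✓  (c4,r7) ✓  (c4,r9) ✓  (c5,r3) ✗  (c5,r4) ✓  (c5,r5) ✓  (c5,r9) ✓
Counterexamples (restrictor pairs failing the scope): 2.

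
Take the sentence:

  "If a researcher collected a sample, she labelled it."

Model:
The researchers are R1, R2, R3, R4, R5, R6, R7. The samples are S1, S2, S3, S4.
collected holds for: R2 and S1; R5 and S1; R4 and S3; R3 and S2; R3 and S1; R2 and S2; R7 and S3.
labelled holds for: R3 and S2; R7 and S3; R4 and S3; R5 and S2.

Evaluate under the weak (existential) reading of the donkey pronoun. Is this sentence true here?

False

"it" takes "a sample" as antecedent — a donkey pronoun bound across the clause boundary.
Weak reading: every researcher r with some collected-sample has at least one collected-sample s such that labelled(r,s).
Per researcher: R2:✗  R3:✓  R4:✓  R5:✗  R7:✓
R2 has no witness among its collected-samples.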